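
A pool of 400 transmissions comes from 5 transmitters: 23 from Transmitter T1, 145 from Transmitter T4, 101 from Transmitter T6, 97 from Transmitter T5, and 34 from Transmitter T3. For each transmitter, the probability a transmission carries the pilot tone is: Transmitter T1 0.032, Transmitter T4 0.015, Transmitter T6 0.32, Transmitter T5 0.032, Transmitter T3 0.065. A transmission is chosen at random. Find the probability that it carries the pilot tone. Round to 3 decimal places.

Unnormalized posteriors (prior × likelihood):
  Transmitter T1: 0.0575 × 0.032 = 0.00184
  Transmitter T4: 0.3625 × 0.015 = 0.0054375
  Transmitter T6: 0.2525 × 0.32 = 0.0808
  Transmitter T5: 0.2425 × 0.032 = 0.00776
  Transmitter T3: 0.085 × 0.065 = 0.005525
P(pilot) = 0.00184 + 0.0054375 + 0.0808 + 0.00776 + 0.005525 = 0.1013625 → 0.101.

0.101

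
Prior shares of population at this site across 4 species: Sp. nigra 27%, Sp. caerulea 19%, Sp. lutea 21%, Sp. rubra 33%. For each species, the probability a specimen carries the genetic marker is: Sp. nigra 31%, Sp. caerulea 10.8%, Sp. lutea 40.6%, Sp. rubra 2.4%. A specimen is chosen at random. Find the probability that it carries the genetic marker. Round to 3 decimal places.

0.197

Prior × likelihood for each hypothesis:
  Sp. nigra: 0.27 × 0.31 = 0.0837
  Sp. caerulea: 0.19 × 0.108 = 0.02052
  Sp. lutea: 0.21 × 0.406 = 0.08526
  Sp. rubra: 0.33 × 0.024 = 0.00792
P(marker) = 0.0837 + 0.02052 + 0.08526 + 0.00792 = 0.1974 → 0.197.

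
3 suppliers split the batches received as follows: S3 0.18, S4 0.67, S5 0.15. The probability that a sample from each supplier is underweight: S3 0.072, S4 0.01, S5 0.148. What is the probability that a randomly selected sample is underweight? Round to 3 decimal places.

By Bayes' rule, posterior ∝ prior × likelihood:
  S3: 0.18 × 0.072 = 0.01296
  S4: 0.67 × 0.01 = 0.0067
  S5: 0.15 × 0.148 = 0.0222
P(underweight) = 0.01296 + 0.0067 + 0.0222 = 0.04186 → 0.042.

0.042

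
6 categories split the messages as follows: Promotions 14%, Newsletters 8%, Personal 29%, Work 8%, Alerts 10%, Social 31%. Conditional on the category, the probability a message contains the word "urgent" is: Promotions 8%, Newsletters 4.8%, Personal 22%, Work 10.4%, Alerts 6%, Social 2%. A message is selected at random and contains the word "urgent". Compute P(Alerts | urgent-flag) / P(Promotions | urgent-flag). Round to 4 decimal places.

0.5357

Unnormalized posteriors (prior × likelihood):
  Promotions: 0.14 × 0.08 = 0.0112
  Newsletters: 0.08 × 0.048 = 0.00384
  Personal: 0.29 × 0.22 = 0.0638
  Work: 0.08 × 0.104 = 0.00832
  Alerts: 0.1 × 0.06 = 0.006
  Social: 0.31 × 0.02 = 0.0062
Total = 0.09936.
The ratio is 0.006 / 0.0112 (the normalizer cancels) = 0.5357.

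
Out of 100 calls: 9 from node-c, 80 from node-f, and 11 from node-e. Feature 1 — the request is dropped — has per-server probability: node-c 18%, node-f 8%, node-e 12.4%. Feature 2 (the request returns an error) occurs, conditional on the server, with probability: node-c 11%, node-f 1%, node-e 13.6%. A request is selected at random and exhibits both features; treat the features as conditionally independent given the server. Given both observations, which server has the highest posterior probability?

Unnormalized posteriors (prior × likelihood):
  node-c: 0.09 × 0.18 × 0.11 = 0.001782
  node-f: 0.8 × 0.08 × 0.01 = 0.00064
  node-e: 0.11 × 0.124 × 0.136 = 0.00185504
Total = 0.00427704.
Largest term belongs to node-e, so node-e is most probable.

node-e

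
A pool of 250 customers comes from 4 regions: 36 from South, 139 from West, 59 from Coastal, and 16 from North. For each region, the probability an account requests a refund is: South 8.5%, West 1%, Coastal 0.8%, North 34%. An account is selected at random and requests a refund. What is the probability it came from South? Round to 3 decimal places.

Unnormalized posteriors (prior × likelihood):
  South: 0.144 × 0.085 = 0.01224
  West: 0.556 × 0.01 = 0.00556
  Coastal: 0.236 × 0.008 = 0.001888
  North: 0.064 × 0.34 = 0.02176
Sum = 0.041448.
P(South | evidence) = 0.01224 / 0.041448 ≈ 0.295.

0.295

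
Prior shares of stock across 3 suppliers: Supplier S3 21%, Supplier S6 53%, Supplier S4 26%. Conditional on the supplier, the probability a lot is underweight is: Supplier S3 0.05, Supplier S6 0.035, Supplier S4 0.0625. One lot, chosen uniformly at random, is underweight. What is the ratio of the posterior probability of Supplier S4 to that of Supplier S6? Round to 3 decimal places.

Unnormalized posteriors (prior × likelihood):
  Supplier S3: 0.21 × 0.05 = 0.0105
  Supplier S6: 0.53 × 0.035 = 0.01855
  Supplier S4: 0.26 × 0.0625 = 0.01625
Total = 0.0453.
The ratio is 0.01625 / 0.01855 (the normalizer cancels) = 0.876.

0.876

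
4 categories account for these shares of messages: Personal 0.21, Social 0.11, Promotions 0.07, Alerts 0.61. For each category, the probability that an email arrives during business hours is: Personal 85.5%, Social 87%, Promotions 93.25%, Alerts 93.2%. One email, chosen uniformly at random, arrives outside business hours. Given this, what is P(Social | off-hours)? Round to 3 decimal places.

0.157

Taking complements, P(off-hours | each) = Personal 0.145, Social 0.13, Promotions 0.0675, Alerts 0.068.
Unnormalized posteriors (prior × likelihood):
  Personal: 0.21 × 0.145 = 0.03045
  Social: 0.11 × 0.13 = 0.0143
  Promotions: 0.07 × 0.0675 = 0.004725
  Alerts: 0.61 × 0.068 = 0.04148
Normalizing constant = 0.090955.
P(Social | evidence) = 0.0143 / 0.090955 ≈ 0.157.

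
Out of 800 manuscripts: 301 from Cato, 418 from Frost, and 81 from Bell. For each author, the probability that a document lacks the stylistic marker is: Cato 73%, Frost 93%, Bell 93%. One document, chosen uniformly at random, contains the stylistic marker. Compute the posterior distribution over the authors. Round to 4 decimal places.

Taking complements, P(marker | each) = Cato 0.27, Frost 0.07, Bell 0.07.
Compute prior × likelihood for every hypothesis:
  Cato: 0.37625 × 0.27 = 0.1015875
  Frost: 0.5225 × 0.07 = 0.036575
  Bell: 0.10125 × 0.07 = 0.0070875
Total = 0.14525.
P(Cato | marker) = 0.1015875/0.14525 ≈ 0.6994
P(Frost | marker) = 0.036575/0.14525 ≈ 0.2518
P(Bell | marker) = 0.0070875/0.14525 ≈ 0.0488
(Check: 0.6994+0.2518+0.0488 = 1.0000.)

Cato 0.6994, Frost 0.2518, Bell 0.0488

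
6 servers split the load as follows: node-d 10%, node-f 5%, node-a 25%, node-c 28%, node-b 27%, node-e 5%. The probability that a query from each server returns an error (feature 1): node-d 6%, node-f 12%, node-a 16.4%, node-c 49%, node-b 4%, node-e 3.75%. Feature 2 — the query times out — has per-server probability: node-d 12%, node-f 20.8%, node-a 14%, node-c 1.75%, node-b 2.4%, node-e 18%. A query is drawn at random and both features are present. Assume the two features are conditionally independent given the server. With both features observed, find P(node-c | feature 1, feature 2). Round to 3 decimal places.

By Bayes' rule, posterior ∝ prior × likelihood:
  node-d: 0.1 × 0.06 × 0.12 = 0.00072
  node-f: 0.05 × 0.12 × 0.208 = 0.001248
  node-a: 0.25 × 0.164 × 0.14 = 0.00574
  node-c: 0.28 × 0.49 × 0.0175 = 0.002401
  node-b: 0.27 × 0.04 × 0.024 = 0.0002592
  node-e: 0.05 × 0.0375 × 0.18 = 0.0003375
Sum = 0.0107057.
P(node-c | evidence) = 0.002401 / 0.0107057 ≈ 0.224.

0.224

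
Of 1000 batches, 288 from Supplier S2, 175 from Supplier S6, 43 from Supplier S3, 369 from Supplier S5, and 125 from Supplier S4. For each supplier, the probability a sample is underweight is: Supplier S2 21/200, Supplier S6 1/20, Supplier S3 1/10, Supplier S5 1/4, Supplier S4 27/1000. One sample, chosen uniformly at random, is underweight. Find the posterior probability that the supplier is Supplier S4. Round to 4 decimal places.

0.0243

Prior × likelihood for each hypothesis:
  Supplier S2: 0.288 × 0.105 = 0.03024
  Supplier S6: 0.175 × 0.05 = 0.00875
  Supplier S3: 0.043 × 0.1 = 0.0043
  Supplier S5: 0.369 × 0.25 = 0.09225
  Supplier S4: 0.125 × 0.027 = 0.003375
Sum = 0.138915.
P(Supplier S4 | evidence) = 0.003375 / 0.138915 ≈ 0.0243.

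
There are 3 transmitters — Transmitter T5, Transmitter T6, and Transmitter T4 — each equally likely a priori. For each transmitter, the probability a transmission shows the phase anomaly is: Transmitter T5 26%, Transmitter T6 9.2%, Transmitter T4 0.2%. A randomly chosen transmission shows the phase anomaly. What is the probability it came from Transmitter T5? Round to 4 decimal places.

0.7345

Since the prior is uniform, the posterior is proportional to the likelihood:
  Transmitter T5: 0.26
  Transmitter T6: 0.092
  Transmitter T4: 0.002
Sum = 0.354.
P(Transmitter T5 | evidence) = 0.26 / 0.354 ≈ 0.7345.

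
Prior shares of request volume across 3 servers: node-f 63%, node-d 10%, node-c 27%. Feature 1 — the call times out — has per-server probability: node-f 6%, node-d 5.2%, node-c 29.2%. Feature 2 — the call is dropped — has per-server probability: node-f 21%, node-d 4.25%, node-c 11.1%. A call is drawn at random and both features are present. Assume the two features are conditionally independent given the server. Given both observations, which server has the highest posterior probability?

node-c

By Bayes' rule, posterior ∝ prior × likelihood:
  node-f: 0.63 × 0.06 × 0.21 = 0.007938
  node-d: 0.1 × 0.052 × 0.0425 = 0.000221
  node-c: 0.27 × 0.292 × 0.111 = 0.00875124
Sum = 0.01691024.
Largest term belongs to node-c, so node-c is most probable.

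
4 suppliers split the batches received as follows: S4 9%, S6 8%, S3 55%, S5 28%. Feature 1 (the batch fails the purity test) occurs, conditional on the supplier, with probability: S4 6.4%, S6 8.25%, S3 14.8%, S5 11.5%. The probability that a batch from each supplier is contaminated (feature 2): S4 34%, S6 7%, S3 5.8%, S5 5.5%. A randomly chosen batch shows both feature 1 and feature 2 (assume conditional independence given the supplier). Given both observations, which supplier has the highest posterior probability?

S3

Unnormalized posteriors (prior × likelihood):
  S4: 0.09 × 0.064 × 0.34 = 0.0019584
  S6: 0.08 × 0.0825 × 0.07 = 0.000462
  S3: 0.55 × 0.148 × 0.058 = 0.0047212
  S5: 0.28 × 0.115 × 0.055 = 0.001771
Normalizing constant = 0.0089126.
Largest term belongs to S3, so S3 is most probable.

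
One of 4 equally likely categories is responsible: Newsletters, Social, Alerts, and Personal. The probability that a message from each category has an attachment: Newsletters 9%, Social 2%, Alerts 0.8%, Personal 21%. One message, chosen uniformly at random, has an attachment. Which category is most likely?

With a uniform prior (1/4 each), posterior ∝ likelihood:
  Newsletters: 0.09
  Social: 0.02
  Alerts: 0.008
  Personal: 0.21
Sum = 0.328.
Largest term belongs to Personal, so Personal is most probable.

Personal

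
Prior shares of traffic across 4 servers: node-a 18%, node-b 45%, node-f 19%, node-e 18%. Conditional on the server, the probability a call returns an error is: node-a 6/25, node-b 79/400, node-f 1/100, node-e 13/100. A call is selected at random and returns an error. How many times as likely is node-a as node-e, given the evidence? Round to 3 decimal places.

1.846

Prior × likelihood for each hypothesis:
  node-a: 0.18 × 0.24 = 0.0432
  node-b: 0.45 × 0.1975 = 0.088875
  node-f: 0.19 × 0.01 = 0.0019
  node-e: 0.18 × 0.13 = 0.0234
Normalizing constant = 0.157375.
The ratio is 0.0432 / 0.0234 (the normalizer cancels) = 1.846.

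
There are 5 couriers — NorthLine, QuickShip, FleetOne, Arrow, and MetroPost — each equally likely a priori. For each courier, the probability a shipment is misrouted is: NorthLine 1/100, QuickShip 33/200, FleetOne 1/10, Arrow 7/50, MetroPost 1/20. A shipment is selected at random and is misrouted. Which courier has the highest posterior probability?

QuickShip

Since the prior is uniform, the posterior is proportional to the likelihood:
  NorthLine: 0.01
  QuickShip: 0.165
  FleetOne: 0.1
  Arrow: 0.14
  MetroPost: 0.05
Sum = 0.465.
Largest term belongs to QuickShip, so QuickShip is most probable.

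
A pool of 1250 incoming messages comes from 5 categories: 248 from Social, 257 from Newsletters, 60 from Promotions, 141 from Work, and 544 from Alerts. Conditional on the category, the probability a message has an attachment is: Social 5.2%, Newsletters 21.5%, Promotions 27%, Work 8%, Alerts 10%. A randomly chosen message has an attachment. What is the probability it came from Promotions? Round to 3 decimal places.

0.108

By Bayes' rule, posterior ∝ prior × likelihood:
  Social: 0.1984 × 0.052 = 0.0103168
  Newsletters: 0.2056 × 0.215 = 0.044204
  Promotions: 0.048 × 0.27 = 0.01296
  Work: 0.1128 × 0.08 = 0.009024
  Alerts: 0.4352 × 0.1 = 0.04352
Total = 0.1200248.
P(Promotions | evidence) = 0.01296 / 0.1200248 ≈ 0.108.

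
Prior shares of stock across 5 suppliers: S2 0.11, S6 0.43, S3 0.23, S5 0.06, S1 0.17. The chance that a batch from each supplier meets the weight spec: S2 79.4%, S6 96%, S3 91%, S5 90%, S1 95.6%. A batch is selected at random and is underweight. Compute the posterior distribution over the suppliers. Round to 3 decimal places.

S2 0.306, S6 0.232, S3 0.280, S5 0.081, S1 0.101

Taking complements, P(underweight | each) = S2 0.206, S6 0.04, S3 0.09, S5 0.1, S1 0.044.
Prior × likelihood for each hypothesis:
  S2: 0.11 × 0.206 = 0.02266
  S6: 0.43 × 0.04 = 0.0172
  S3: 0.23 × 0.09 = 0.0207
  S5: 0.06 × 0.1 = 0.006
  S1: 0.17 × 0.044 = 0.00748
Total = 0.07404.
P(S2 | underweight) = 0.02266/0.07404 ≈ 0.306
P(S6 | underweight) = 0.0172/0.07404 ≈ 0.232
P(S3 | underweight) = 0.0207/0.07404 ≈ 0.280
P(S5 | underweight) = 0.006/0.07404 ≈ 0.081
P(S1 | underweight) = 0.00748/0.07404 ≈ 0.101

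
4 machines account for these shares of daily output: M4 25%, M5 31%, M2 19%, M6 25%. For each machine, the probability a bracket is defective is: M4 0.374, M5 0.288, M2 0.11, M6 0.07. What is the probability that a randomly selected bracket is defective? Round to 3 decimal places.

By Bayes' rule, posterior ∝ prior × likelihood:
  M4: 0.25 × 0.374 = 0.0935
  M5: 0.31 × 0.288 = 0.08928
  M2: 0.19 × 0.11 = 0.0209
  M6: 0.25 × 0.07 = 0.0175
P(defective) = 0.0935 + 0.08928 + 0.0209 + 0.0175 = 0.22118 → 0.221.

0.221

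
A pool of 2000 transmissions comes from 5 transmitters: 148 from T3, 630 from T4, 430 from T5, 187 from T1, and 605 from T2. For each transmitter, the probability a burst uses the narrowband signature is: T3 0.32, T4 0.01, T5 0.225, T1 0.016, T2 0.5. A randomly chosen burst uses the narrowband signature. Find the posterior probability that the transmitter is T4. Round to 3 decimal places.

Prior × likelihood for each hypothesis:
  T3: 0.074 × 0.32 = 0.02368
  T4: 0.315 × 0.01 = 0.00315
  T5: 0.215 × 0.225 = 0.048375
  T1: 0.0935 × 0.016 = 0.001496
  T2: 0.3025 × 0.5 = 0.15125
Total = 0.227951.
P(T4 | evidence) = 0.00315 / 0.227951 ≈ 0.014.

0.014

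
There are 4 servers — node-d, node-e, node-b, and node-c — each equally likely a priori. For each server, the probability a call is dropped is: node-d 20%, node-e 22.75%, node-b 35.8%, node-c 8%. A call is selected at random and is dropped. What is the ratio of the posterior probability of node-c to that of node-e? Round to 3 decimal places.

0.352

Since the prior is uniform, the posterior is proportional to the likelihood:
  node-d: 0.2
  node-e: 0.2275
  node-b: 0.358
  node-c: 0.08
Normalizing constant = 0.8655.
The ratio is 0.08 / 0.2275 (the normalizer cancels) = 0.352.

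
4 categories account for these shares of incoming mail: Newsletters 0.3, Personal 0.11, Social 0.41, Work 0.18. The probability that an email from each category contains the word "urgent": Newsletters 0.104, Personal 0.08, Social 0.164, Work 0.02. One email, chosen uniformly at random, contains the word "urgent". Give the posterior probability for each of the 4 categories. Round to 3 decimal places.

Newsletters 0.281, Personal 0.079, Social 0.607, Work 0.032

By Bayes' rule, posterior ∝ prior × likelihood:
  Newsletters: 0.3 × 0.104 = 0.0312
  Personal: 0.11 × 0.08 = 0.0088
  Social: 0.41 × 0.164 = 0.06724
  Work: 0.18 × 0.02 = 0.0036
Total = 0.11084.
P(Newsletters | urgent-flag) = 0.0312/0.11084 ≈ 0.281
P(Personal | urgent-flag) = 0.0088/0.11084 ≈ 0.079
P(Social | urgent-flag) = 0.06724/0.11084 ≈ 0.607
P(Work | urgent-flag) = 0.0036/0.11084 ≈ 0.032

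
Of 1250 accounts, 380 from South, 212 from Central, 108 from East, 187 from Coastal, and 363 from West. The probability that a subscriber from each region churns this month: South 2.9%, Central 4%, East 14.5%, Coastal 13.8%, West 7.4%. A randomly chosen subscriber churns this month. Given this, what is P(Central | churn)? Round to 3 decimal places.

0.097

Compute prior × likelihood for every hypothesis:
  South: 0.304 × 0.029 = 0.008816
  Central: 0.1696 × 0.04 = 0.006784
  East: 0.0864 × 0.145 = 0.012528
  Coastal: 0.1496 × 0.138 = 0.0206448
  West: 0.2904 × 0.074 = 0.0214896
Total = 0.0702624.
P(Central | evidence) = 0.006784 / 0.0702624 ≈ 0.097.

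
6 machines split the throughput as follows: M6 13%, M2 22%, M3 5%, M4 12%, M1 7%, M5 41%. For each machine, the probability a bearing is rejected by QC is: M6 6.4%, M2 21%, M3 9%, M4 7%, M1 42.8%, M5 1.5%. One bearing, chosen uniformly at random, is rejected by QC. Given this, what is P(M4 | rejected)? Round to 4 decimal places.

Compute prior × likelihood for every hypothesis:
  M6: 0.13 × 0.064 = 0.00832
  M2: 0.22 × 0.21 = 0.0462
  M3: 0.05 × 0.09 = 0.0045
  M4: 0.12 × 0.07 = 0.0084
  M1: 0.07 × 0.428 = 0.02996
  M5: 0.41 × 0.015 = 0.00615
Normalizing constant = 0.10353.
P(M4 | evidence) = 0.0084 / 0.10353 ≈ 0.0811.

0.0811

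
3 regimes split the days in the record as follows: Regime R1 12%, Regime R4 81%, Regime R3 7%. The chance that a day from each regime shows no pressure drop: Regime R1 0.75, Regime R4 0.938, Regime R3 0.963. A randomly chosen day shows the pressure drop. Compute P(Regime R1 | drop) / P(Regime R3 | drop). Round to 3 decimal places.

Taking complements, P(drop | each) = Regime R1 0.25, Regime R4 0.062, Regime R3 0.037.
By Bayes' rule, posterior ∝ prior × likelihood:
  Regime R1: 0.12 × 0.25 = 0.03
  Regime R4: 0.81 × 0.062 = 0.05022
  Regime R3: 0.07 × 0.037 = 0.00259
Total = 0.08281.
The ratio is 0.03 / 0.00259 (the normalizer cancels) = 11.583.

11.583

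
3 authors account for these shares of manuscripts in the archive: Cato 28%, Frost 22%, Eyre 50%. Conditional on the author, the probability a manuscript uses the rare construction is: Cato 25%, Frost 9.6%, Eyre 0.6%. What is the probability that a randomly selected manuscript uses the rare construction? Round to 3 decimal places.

0.094

By Bayes' rule, posterior ∝ prior × likelihood:
  Cato: 0.28 × 0.25 = 0.07
  Frost: 0.22 × 0.096 = 0.02112
  Eyre: 0.5 × 0.006 = 0.003
P(rare-form) = 0.07 + 0.02112 + 0.003 = 0.09412 → 0.094.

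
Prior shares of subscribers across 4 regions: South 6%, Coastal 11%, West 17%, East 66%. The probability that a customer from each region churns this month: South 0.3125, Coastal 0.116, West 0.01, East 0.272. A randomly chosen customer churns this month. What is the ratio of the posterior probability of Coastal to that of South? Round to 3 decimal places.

Prior × likelihood for each hypothesis:
  South: 0.06 × 0.3125 = 0.01875
  Coastal: 0.11 × 0.116 = 0.01276
  West: 0.17 × 0.01 = 0.0017
  East: 0.66 × 0.272 = 0.17952
Total = 0.21273.
The ratio is 0.01276 / 0.01875 (the normalizer cancels) = 0.681.

0.681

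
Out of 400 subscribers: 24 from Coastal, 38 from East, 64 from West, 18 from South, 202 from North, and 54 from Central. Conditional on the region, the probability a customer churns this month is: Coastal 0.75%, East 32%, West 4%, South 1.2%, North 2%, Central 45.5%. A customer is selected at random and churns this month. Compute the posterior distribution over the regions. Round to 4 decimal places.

By Bayes' rule, posterior ∝ prior × likelihood:
  Coastal: 0.06 × 0.0075 = 0.00045
  East: 0.095 × 0.32 = 0.0304
  West: 0.16 × 0.04 = 0.0064
  South: 0.045 × 0.012 = 0.00054
  North: 0.505 × 0.02 = 0.0101
  Central: 0.135 × 0.455 = 0.061425
Sum = 0.109315.
P(Coastal | churn) = 0.00045/0.109315 ≈ 0.0041
P(East | churn) = 0.0304/0.109315 ≈ 0.2781
P(West | churn) = 0.0064/0.109315 ≈ 0.0585
P(South | churn) = 0.00054/0.109315 ≈ 0.0049
P(North | churn) = 0.0101/0.109315 ≈ 0.0924
P(Central | churn) = 0.061425/0.109315 ≈ 0.5619
(Check: 0.0041+0.2781+0.0585+0.0049+0.0924+0.5619 = 0.9999.)

Coastal 0.0041, East 0.2781, West 0.0585, South 0.0049, North 0.0924, Central 0.5619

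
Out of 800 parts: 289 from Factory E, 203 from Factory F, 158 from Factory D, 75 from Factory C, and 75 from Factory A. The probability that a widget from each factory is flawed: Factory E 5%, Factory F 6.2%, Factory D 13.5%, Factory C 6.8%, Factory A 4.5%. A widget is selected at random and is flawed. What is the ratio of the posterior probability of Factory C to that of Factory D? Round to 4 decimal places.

By Bayes' rule, posterior ∝ prior × likelihood:
  Factory E: 0.36125 × 0.05 = 0.0180625
  Factory F: 0.25375 × 0.062 = 0.0157325
  Factory D: 0.1975 × 0.135 = 0.0266625
  Factory C: 0.09375 × 0.068 = 0.006375
  Factory A: 0.09375 × 0.045 = 0.00421875
Total = 0.07105125.
The ratio is 0.006375 / 0.0266625 (the normalizer cancels) = 0.2391.

0.2391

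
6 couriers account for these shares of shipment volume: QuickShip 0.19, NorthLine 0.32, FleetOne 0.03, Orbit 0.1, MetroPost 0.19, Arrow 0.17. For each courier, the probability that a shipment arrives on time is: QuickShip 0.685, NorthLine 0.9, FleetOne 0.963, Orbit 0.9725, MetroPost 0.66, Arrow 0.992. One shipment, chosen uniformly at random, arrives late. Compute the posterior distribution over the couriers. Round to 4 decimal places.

Taking complements, P(late | each) = QuickShip 0.315, NorthLine 0.1, FleetOne 0.037, Orbit 0.0275, MetroPost 0.34, Arrow 0.008.
Unnormalized posteriors (prior × likelihood):
  QuickShip: 0.19 × 0.315 = 0.05985
  NorthLine: 0.32 × 0.1 = 0.032
  FleetOne: 0.03 × 0.037 = 0.00111
  Orbit: 0.1 × 0.0275 = 0.00275
  MetroPost: 0.19 × 0.34 = 0.0646
  Arrow: 0.17 × 0.008 = 0.00136
Normalizing constant = 0.16167.
P(QuickShip | late) = 0.05985/0.16167 ≈ 0.3702
P(NorthLine | late) = 0.032/0.16167 ≈ 0.1979
P(FleetOne | late) = 0.00111/0.16167 ≈ 0.0069
P(Orbit | late) = 0.00275/0.16167 ≈ 0.0170
P(MetroPost | late) = 0.0646/0.16167 ≈ 0.3996
P(Arrow | late) = 0.00136/0.16167 ≈ 0.0084

QuickShip 0.3702, NorthLine 0.1979, FleetOne 0.0069, Orbit 0.0170, MetroPost 0.3996, Arrow 0.0084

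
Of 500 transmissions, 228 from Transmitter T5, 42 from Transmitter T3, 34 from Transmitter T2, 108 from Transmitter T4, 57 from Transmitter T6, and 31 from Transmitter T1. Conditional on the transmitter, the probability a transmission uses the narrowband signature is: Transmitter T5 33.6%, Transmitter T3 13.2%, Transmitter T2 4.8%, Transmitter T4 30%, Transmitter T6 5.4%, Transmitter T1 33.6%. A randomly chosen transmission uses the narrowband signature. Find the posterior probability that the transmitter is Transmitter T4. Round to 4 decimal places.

Unnormalized posteriors (prior × likelihood):
  Transmitter T5: 0.456 × 0.336 = 0.153216
  Transmitter T3: 0.084 × 0.132 = 0.011088
  Transmitter T2: 0.068 × 0.048 = 0.003264
  Transmitter T4: 0.216 × 0.3 = 0.0648
  Transmitter T6: 0.114 × 0.054 = 0.006156
  Transmitter T1: 0.062 × 0.336 = 0.020832
Total = 0.259356.
P(Transmitter T4 | evidence) = 0.0648 / 0.259356 ≈ 0.2498.

0.2498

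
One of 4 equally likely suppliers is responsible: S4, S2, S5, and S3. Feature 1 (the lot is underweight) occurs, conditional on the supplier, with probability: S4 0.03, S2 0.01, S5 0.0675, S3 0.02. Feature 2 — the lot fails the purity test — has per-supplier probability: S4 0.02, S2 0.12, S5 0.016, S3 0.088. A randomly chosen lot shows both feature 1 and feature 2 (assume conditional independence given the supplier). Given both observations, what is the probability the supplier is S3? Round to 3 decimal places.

0.379

With a uniform prior (1/4 each), posterior ∝ likelihood:
  S4: 0.03 × 0.02 = 0.0006
  S2: 0.01 × 0.12 = 0.0012
  S5: 0.0675 × 0.016 = 0.00108
  S3: 0.02 × 0.088 = 0.00176
Total = 0.00464.
P(S3 | evidence) = 0.00176 / 0.00464 ≈ 0.379.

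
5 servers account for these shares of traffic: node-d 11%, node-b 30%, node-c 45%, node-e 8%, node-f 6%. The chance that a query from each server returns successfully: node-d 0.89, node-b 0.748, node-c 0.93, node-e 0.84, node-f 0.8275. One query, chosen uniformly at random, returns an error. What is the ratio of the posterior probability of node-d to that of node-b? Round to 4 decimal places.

Taking complements, P(error | each) = node-d 0.11, node-b 0.252, node-c 0.07, node-e 0.16, node-f 0.1725.
By Bayes' rule, posterior ∝ prior × likelihood:
  node-d: 0.11 × 0.11 = 0.0121
  node-b: 0.3 × 0.252 = 0.0756
  node-c: 0.45 × 0.07 = 0.0315
  node-e: 0.08 × 0.16 = 0.0128
  node-f: 0.06 × 0.1725 = 0.01035
Total = 0.14235.
The ratio is 0.0121 / 0.0756 (the normalizer cancels) = 0.1601.

0.1601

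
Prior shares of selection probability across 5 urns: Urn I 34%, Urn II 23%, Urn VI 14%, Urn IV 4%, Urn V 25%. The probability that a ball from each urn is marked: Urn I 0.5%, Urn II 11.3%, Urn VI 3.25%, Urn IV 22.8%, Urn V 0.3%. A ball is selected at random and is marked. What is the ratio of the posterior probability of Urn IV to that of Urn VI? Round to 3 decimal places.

By Bayes' rule, posterior ∝ prior × likelihood:
  Urn I: 0.34 × 0.005 = 0.0017
  Urn II: 0.23 × 0.113 = 0.02599
  Urn VI: 0.14 × 0.0325 = 0.00455
  Urn IV: 0.04 × 0.228 = 0.00912
  Urn V: 0.25 × 0.003 = 0.00075
Sum = 0.04211.
The ratio is 0.00912 / 0.00455 (the normalizer cancels) = 2.004.

2.004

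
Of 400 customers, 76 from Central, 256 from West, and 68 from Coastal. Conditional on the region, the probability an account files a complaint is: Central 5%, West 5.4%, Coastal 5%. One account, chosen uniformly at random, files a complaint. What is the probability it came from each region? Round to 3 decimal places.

By Bayes' rule, posterior ∝ prior × likelihood:
  Central: 0.19 × 0.05 = 0.0095
  West: 0.64 × 0.054 = 0.03456
  Coastal: 0.17 × 0.05 = 0.0085
Sum = 0.05256.
P(Central | complaint) = 0.0095/0.05256 ≈ 0.181
P(West | complaint) = 0.03456/0.05256 ≈ 0.658
P(Coastal | complaint) = 0.0085/0.05256 ≈ 0.162

Central 0.181, West 0.658, Coastal 0.162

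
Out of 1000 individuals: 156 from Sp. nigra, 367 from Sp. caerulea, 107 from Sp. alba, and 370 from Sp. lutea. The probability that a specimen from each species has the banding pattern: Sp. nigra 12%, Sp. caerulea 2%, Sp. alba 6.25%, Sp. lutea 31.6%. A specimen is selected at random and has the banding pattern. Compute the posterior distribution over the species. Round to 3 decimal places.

Sp. nigra 0.125, Sp. caerulea 0.049, Sp. alba 0.045, Sp. lutea 0.781

By Bayes' rule, posterior ∝ prior × likelihood:
  Sp. nigra: 0.156 × 0.12 = 0.01872
  Sp. caerulea: 0.367 × 0.02 = 0.00734
  Sp. alba: 0.107 × 0.0625 = 0.0066875
  Sp. lutea: 0.37 × 0.316 = 0.11692
Sum = 0.1496675.
P(Sp. nigra | banded) = 0.01872/0.1496675 ≈ 0.125
P(Sp. caerulea | banded) = 0.00734/0.1496675 ≈ 0.049
P(Sp. alba | banded) = 0.0066875/0.1496675 ≈ 0.045
P(Sp. lutea | banded) = 0.11692/0.1496675 ≈ 0.781
(Check: 0.125+0.049+0.045+0.781 = 1.000.)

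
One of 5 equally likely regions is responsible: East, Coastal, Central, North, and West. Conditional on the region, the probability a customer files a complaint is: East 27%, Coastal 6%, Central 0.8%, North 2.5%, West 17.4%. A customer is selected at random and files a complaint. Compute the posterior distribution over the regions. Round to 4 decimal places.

Since the prior is uniform, the posterior is proportional to the likelihood:
  East: 0.27
  Coastal: 0.06
  Central: 0.008
  North: 0.025
  West: 0.174
Normalizing constant = 0.537.
P(East | complaint) = 0.27/0.537 ≈ 0.5028
P(Coastal | complaint) = 0.06/0.537 ≈ 0.1117
P(Central | complaint) = 0.008/0.537 ≈ 0.0149
P(North | complaint) = 0.025/0.537 ≈ 0.0466
P(West | complaint) = 0.174/0.537 ≈ 0.3240

East 0.5028, Coastal 0.1117, Central 0.0149, North 0.0466, West 0.3240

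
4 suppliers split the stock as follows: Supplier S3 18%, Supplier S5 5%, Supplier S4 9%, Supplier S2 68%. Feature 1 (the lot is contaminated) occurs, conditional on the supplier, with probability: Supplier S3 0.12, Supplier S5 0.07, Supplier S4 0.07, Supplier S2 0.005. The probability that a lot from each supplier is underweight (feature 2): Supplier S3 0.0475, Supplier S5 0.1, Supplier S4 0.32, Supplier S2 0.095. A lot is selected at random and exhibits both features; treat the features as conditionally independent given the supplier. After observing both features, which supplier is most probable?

Prior × likelihood for each hypothesis:
  Supplier S3: 0.18 × 0.12 × 0.0475 = 0.001026
  Supplier S5: 0.05 × 0.07 × 0.1 = 0.00035
  Supplier S4: 0.09 × 0.07 × 0.32 = 0.002016
  Supplier S2: 0.68 × 0.005 × 0.095 = 0.000323
Sum = 0.003715.
Largest term belongs to Supplier S4, so Supplier S4 is most probable.

Supplier S4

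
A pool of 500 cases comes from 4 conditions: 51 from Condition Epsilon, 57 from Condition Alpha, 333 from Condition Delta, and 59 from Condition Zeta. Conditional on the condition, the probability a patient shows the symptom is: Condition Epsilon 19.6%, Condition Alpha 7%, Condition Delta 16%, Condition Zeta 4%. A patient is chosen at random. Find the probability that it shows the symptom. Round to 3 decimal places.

Prior × likelihood for each hypothesis:
  Condition Epsilon: 0.102 × 0.196 = 0.019992
  Condition Alpha: 0.114 × 0.07 = 0.00798
  Condition Delta: 0.666 × 0.16 = 0.10656
  Condition Zeta: 0.118 × 0.04 = 0.00472
P(symptomatic) = 0.019992 + 0.00798 + 0.10656 + 0.00472 = 0.139252 → 0.139.

0.139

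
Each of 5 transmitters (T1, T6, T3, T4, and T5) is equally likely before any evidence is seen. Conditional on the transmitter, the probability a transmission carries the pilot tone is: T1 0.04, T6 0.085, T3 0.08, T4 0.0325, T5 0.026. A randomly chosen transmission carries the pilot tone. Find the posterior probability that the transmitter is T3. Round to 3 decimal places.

0.304

With a uniform prior (1/5 each), posterior ∝ likelihood:
  T1: 0.04
  T6: 0.085
  T3: 0.08
  T4: 0.0325
  T5: 0.026
Normalizing constant = 0.2635.
P(T3 | evidence) = 0.08 / 0.2635 ≈ 0.304.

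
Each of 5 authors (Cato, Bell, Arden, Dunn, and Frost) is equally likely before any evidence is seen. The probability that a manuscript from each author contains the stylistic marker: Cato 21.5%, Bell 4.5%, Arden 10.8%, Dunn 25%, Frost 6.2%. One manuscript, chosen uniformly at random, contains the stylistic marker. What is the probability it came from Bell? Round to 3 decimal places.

Since the prior is uniform, the posterior is proportional to the likelihood:
  Cato: 0.215
  Bell: 0.045
  Arden: 0.108
  Dunn: 0.25
  Frost: 0.062
Normalizing constant = 0.68.
P(Bell | evidence) = 0.045 / 0.68 ≈ 0.066.

0.066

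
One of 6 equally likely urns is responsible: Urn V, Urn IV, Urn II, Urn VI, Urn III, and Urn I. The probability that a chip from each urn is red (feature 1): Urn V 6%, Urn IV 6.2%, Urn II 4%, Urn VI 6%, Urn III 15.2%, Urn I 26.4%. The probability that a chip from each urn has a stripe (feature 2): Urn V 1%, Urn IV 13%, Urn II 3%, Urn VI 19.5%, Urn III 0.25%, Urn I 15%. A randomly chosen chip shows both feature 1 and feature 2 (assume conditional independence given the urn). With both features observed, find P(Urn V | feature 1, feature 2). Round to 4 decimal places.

0.0097

With a uniform prior (1/6 each), posterior ∝ likelihood:
  Urn V: 0.06 × 0.01 = 0.0006
  Urn IV: 0.062 × 0.13 = 0.00806
  Urn II: 0.04 × 0.03 = 0.0012
  Urn VI: 0.06 × 0.195 = 0.0117
  Urn III: 0.152 × 0.0025 = 0.00038
  Urn I: 0.264 × 0.15 = 0.0396
Total = 0.06154.
P(Urn V | evidence) = 0.0006 / 0.06154 ≈ 0.0097.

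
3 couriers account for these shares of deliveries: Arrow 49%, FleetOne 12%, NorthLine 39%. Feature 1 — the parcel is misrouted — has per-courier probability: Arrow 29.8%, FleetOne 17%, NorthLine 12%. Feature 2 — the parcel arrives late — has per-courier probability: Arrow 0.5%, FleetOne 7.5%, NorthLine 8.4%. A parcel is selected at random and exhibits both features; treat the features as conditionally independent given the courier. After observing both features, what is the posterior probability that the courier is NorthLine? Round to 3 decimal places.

Unnormalized posteriors (prior × likelihood):
  Arrow: 0.49 × 0.298 × 0.005 = 0.0007301
  FleetOne: 0.12 × 0.17 × 0.075 = 0.00153
  NorthLine: 0.39 × 0.12 × 0.084 = 0.0039312
Sum = 0.0061913.
P(NorthLine | evidence) = 0.0039312 / 0.0061913 ≈ 0.635.

0.635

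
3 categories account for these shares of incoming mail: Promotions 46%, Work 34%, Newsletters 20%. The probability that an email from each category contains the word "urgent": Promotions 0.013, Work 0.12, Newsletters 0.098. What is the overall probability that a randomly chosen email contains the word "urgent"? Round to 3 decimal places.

By Bayes' rule, posterior ∝ prior × likelihood:
  Promotions: 0.46 × 0.013 = 0.00598
  Work: 0.34 × 0.12 = 0.0408
  Newsletters: 0.2 × 0.098 = 0.0196
P(urgent-flag) = 0.00598 + 0.0408 + 0.0196 = 0.06638 → 0.066.

0.066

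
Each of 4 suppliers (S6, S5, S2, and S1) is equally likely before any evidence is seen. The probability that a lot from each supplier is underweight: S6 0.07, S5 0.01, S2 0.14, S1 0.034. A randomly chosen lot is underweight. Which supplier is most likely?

With a uniform prior (1/4 each), posterior ∝ likelihood:
  S6: 0.07
  S5: 0.01
  S2: 0.14
  S1: 0.034
Normalizing constant = 0.254.
Largest term belongs to S2, so S2 is most probable.

S2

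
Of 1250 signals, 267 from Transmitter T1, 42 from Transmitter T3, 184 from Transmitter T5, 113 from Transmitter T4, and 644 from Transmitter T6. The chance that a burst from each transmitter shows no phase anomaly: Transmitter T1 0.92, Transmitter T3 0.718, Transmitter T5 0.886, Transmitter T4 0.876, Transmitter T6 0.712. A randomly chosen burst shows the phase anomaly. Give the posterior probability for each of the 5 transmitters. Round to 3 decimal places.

Taking complements, P(anomaly | each) = Transmitter T1 0.08, Transmitter T3 0.282, Transmitter T5 0.114, Transmitter T4 0.124, Transmitter T6 0.288.
Compute prior × likelihood for every hypothesis:
  Transmitter T1: 0.2136 × 0.08 = 0.017088
  Transmitter T3: 0.0336 × 0.282 = 0.0094752
  Transmitter T5: 0.1472 × 0.114 = 0.0167808
  Transmitter T4: 0.0904 × 0.124 = 0.0112096
  Transmitter T6: 0.5152 × 0.288 = 0.1483776
Total = 0.2029312.
P(Transmitter T1 | anomaly) = 0.017088/0.2029312 ≈ 0.084
P(Transmitter T3 | anomaly) = 0.0094752/0.2029312 ≈ 0.047
P(Transmitter T5 | anomaly) = 0.0167808/0.2029312 ≈ 0.083
P(Transmitter T4 | anomaly) = 0.0112096/0.2029312 ≈ 0.055
P(Transmitter T6 | anomaly) = 0.1483776/0.2029312 ≈ 0.731
(Check: 0.084+0.047+0.083+0.055+0.731 = 1.000.)

Transmitter T1 0.084, Transmitter T3 0.047, Transmitter T5 0.083, Transmitter T4 0.055, Transmitter T6 0.731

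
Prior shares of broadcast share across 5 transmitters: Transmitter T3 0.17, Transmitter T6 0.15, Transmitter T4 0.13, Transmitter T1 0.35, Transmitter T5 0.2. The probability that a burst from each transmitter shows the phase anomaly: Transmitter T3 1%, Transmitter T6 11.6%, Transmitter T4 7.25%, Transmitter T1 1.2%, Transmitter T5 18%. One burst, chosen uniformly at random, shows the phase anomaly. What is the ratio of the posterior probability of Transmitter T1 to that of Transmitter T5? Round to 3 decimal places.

0.117

Unnormalized posteriors (prior × likelihood):
  Transmitter T3: 0.17 × 0.01 = 0.0017
  Transmitter T6: 0.15 × 0.116 = 0.0174
  Transmitter T4: 0.13 × 0.0725 = 0.009425
  Transmitter T1: 0.35 × 0.012 = 0.0042
  Transmitter T5: 0.2 × 0.18 = 0.036
Total = 0.068725.
The ratio is 0.0042 / 0.036 (the normalizer cancels) = 0.117.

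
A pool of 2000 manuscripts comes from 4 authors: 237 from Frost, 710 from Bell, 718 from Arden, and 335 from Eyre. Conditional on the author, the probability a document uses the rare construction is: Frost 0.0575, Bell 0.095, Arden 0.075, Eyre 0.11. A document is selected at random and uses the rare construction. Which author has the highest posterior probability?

Bell

Unnormalized posteriors (prior × likelihood):
  Frost: 0.1185 × 0.0575 = 0.00681375
  Bell: 0.355 × 0.095 = 0.033725
  Arden: 0.359 × 0.075 = 0.026925
  Eyre: 0.1675 × 0.11 = 0.018425
Total = 0.08588875.
Largest term belongs to Bell, so Bell is most probable.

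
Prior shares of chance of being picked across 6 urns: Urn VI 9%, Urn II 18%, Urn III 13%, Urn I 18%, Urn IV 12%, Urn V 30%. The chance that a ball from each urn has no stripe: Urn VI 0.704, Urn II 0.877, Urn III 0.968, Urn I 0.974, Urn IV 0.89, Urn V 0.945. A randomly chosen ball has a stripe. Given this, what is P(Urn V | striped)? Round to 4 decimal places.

0.1890

Taking complements, P(striped | each) = Urn VI 0.296, Urn II 0.123, Urn III 0.032, Urn I 0.026, Urn IV 0.11, Urn V 0.055.
By Bayes' rule, posterior ∝ prior × likelihood:
  Urn VI: 0.09 × 0.296 = 0.02664
  Urn II: 0.18 × 0.123 = 0.02214
  Urn III: 0.13 × 0.032 = 0.00416
  Urn I: 0.18 × 0.026 = 0.00468
  Urn IV: 0.12 × 0.11 = 0.0132
  Urn V: 0.3 × 0.055 = 0.0165
Sum = 0.08732.
P(Urn V | evidence) = 0.0165 / 0.08732 ≈ 0.1890.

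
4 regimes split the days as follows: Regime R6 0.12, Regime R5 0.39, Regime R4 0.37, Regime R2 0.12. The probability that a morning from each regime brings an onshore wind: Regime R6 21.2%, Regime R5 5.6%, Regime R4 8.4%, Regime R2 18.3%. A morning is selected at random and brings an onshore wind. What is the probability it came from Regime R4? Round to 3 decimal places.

0.310

By Bayes' rule, posterior ∝ prior × likelihood:
  Regime R6: 0.12 × 0.212 = 0.02544
  Regime R5: 0.39 × 0.056 = 0.02184
  Regime R4: 0.37 × 0.084 = 0.03108
  Regime R2: 0.12 × 0.183 = 0.02196
Normalizing constant = 0.10032.
P(Regime R4 | evidence) = 0.03108 / 0.10032 ≈ 0.310.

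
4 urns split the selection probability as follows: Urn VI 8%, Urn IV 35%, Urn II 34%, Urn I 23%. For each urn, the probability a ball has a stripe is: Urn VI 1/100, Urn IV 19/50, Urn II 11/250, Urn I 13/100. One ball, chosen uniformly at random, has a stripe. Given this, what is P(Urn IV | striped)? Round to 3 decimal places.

0.744

Prior × likelihood for each hypothesis:
  Urn VI: 0.08 × 0.01 = 0.0008
  Urn IV: 0.35 × 0.38 = 0.133
  Urn II: 0.34 × 0.044 = 0.01496
  Urn I: 0.23 × 0.13 = 0.0299
Sum = 0.17866.
P(Urn IV | evidence) = 0.133 / 0.17866 ≈ 0.744.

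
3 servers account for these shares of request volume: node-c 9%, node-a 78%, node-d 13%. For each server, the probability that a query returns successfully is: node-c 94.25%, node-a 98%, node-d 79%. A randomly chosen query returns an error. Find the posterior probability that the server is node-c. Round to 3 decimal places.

0.108

Taking complements, P(error | each) = node-c 0.0575, node-a 0.02, node-d 0.21.
Unnormalized posteriors (prior × likelihood):
  node-c: 0.09 × 0.0575 = 0.005175
  node-a: 0.78 × 0.02 = 0.0156
  node-d: 0.13 × 0.21 = 0.0273
Sum = 0.048075.
P(node-c | evidence) = 0.005175 / 0.048075 ≈ 0.108.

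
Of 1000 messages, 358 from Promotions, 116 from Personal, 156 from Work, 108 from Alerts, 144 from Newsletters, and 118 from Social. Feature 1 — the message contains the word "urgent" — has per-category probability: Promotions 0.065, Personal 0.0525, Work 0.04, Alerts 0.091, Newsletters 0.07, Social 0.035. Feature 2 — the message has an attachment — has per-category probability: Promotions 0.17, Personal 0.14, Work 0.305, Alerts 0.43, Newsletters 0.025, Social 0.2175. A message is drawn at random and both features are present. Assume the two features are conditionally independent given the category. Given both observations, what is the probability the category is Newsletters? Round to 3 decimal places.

By Bayes' rule, posterior ∝ prior × likelihood:
  Promotions: 0.358 × 0.065 × 0.17 = 0.0039559
  Personal: 0.116 × 0.0525 × 0.14 = 0.0008526
  Work: 0.156 × 0.04 × 0.305 = 0.0019032
  Alerts: 0.108 × 0.091 × 0.43 = 0.00422604
  Newsletters: 0.144 × 0.07 × 0.025 = 0.000252
  Social: 0.118 × 0.035 × 0.2175 = 0.000898275
Normalizing constant = 0.012088015.
P(Newsletters | evidence) = 0.000252 / 0.012088015 ≈ 0.021.

0.021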